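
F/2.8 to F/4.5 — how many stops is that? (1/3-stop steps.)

1 1/3 stops

f/2.8 → f/3.2 → f/3.5 → f/4 → f/4.5 — count the steps: 4 third-stops = 1 1/3 stops.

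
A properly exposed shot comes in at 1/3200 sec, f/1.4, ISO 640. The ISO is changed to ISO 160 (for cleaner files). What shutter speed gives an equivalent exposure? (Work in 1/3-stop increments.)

ISO: 640 → 500 → 400 → 320 → 250 → 200 → 160 — 2 stops dropped (darker).
Need 2 stops brighter from the shutter speed: 1/3200 → 1/2500 → 1/2000 → 1/1600 → 1/1250 → 1/1000 → 1/800.

1/800s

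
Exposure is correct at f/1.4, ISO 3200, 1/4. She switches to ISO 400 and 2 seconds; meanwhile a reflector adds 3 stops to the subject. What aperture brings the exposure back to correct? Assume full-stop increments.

Scene light: 3 stops brighter.
ISO: 3200 → 1600 → 800 → 400 — 3 stops dropped (darker).
Shutter speed: 1/4 → 1/2 → 1 → 2 — 3 stops slower (brighter).
Net so far: 3 stops brighter. Aperture: f/1.4 → f/2 → f/2.8 → f/4.

f/4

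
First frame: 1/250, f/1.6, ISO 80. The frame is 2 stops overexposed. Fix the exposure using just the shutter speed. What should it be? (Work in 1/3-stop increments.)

1/1000s

Overexposed by 2 stops → need 2 stops darker.
Shutter speed: 1/250 → 1/320 → 1/400 → 1/500 → 1/640 → 1/800 → 1/1000.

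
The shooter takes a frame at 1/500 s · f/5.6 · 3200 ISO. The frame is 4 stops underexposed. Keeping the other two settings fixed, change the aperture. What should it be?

Underexposed by 4 stops → need 4 stops brighter.
Aperture: f/5.6 → f/4 → f/2.8 → f/2 → f/1.4.

f/1.4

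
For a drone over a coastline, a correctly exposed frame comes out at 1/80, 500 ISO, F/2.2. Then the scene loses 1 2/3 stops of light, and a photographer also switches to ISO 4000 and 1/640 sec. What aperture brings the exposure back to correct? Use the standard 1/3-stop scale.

Scene light: 1 2/3 stops darker.
ISO: 500 → 640 → 800 → 1000 → 1250 → 1600 → 2000 → 2500 → 3200 → 4000 — 3 stops higher (brighter).
Shutter speed: 1/80 → 1/100 → 1/125 → 1/160 → 1/200 → 1/250 → 1/320 → 1/400 → 1/500 → 1/640 — 3 stops shorter (darker).
Net so far: 1 2/3 stops darker. Aperture: f/2.2 → f/2 → f/1.8 → f/1.6 → f/1.4 → f/1.2.

f/1.2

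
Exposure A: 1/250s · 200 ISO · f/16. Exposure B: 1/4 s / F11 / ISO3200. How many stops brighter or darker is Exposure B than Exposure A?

11 stops brighter

Aperture: f/16 → f/11 — 1 stop wider (brighter).
Shutter speed: 1/250 → 1/125 → 1/60 → 1/30 → 1/15 → 1/8 → 1/4 — 6 stops longer (brighter).
ISO: 200 → 400 → 800 → 1600 → 3200 — 4 stops raised (brighter).
Net: +1 +6 +4 = +11 stops.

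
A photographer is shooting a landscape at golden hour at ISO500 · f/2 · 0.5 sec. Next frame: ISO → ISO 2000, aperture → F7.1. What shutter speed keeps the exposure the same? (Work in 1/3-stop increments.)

ISO: 500 → 640 → 800 → 1000 → 1250 → 1600 → 2000 — 2 stops raised (brighter).
Aperture: f/2 → f/2.2 → f/2.5 → f/2.8 → f/3.2 → f/3.5 → f/4 → f/4.5 → f/5 → f/5.6 → f/6.3 → f/7.1 — 3 2/3 stops narrower (darker).
Net change so far: 1 2/3 stops darker. Offset with the shutter speed: 0.5 → 0.6 → 0.8 → 1 → 1.3 → 1.6.

1.6 s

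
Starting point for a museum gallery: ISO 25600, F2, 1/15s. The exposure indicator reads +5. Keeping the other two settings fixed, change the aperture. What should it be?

Overexposed by 5 stops → need 5 stops darker.
Aperture: f/2 → f/2.8 → f/4 → f/5.6 → f/8 → f/11.

f/11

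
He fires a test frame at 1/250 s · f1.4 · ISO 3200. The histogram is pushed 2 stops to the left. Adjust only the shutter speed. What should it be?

Underexposed by 2 stops → need 2 stops brighter.
Shutter speed: 1/250 → 1/125 → 1/60.

1/60s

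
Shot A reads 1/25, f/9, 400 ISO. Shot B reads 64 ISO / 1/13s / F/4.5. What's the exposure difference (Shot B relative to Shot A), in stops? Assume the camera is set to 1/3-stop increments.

Aperture: f/9 → f/8 → f/7.1 → f/6.3 → f/5.6 → f/5 → f/4.5 — 2 stops opened up (brighter).
Shutter speed: 1/25 → 1/20 → 1/15 → 1/13 — 1 stop longer (brighter).
ISO: 400 → 320 → 250 → 200 → 160 → 125 → 100 → 80 → 64 — 2 2/3 stops dropped (darker).
Net: +2 +1 −2 2/3 = +1/3 stops.

1/3 stop brighter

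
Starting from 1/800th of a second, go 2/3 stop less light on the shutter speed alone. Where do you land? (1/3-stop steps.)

1/1250s

Shutter speed: 1/800 → 1/1000 → 1/1250 — 2/3 stop shorter (darker).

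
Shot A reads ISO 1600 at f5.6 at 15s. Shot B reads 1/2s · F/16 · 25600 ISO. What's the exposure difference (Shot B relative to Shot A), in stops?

Aperture: f/5.6 → f/8 → f/11 → f/16 — 3 stops stopped down (darker).
Shutter speed: 15 → 8 → 4 → 2 → 1 → 1/2 — 5 stops faster (darker).
ISO: 1600 → 3200 → 6400 → 12800 → 25600 — 4 stops higher (brighter).
Net: −3 −5 +4 = −4 stops.

4 stops darker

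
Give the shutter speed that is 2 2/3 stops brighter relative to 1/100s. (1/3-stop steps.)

Shutter speed: 1/100 → 1/80 → 1/60 → 1/50 → 1/40 → 1/30 → 1/25 → 1/20 → 1/15 — 2 2/3 stops slower (brighter).

1/15s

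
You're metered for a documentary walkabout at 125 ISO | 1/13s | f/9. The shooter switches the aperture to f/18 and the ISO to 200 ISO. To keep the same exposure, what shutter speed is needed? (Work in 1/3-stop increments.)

1/5s

Aperture: f/9 → f/10 → f/11 → f/13 → f/14 → f/16 → f/18 — 2 stops narrower (darker).
ISO: 125 → 160 → 200 — 2/3 stop higher (brighter).
Net change so far: 1 1/3 stops darker. Offset with the shutter speed: 1/13 → 1/10 → 1/8 → 1/6 → 1/5.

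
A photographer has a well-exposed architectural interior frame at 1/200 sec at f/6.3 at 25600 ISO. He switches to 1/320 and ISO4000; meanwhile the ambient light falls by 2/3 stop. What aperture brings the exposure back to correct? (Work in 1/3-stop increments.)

f/1.6

Scene light: 2/3 stop darker.
Shutter speed: 1/200 → 1/250 → 1/320 — 2/3 stop faster (darker).
ISO: 25600 → 20000 → 16000 → 12800 → 10000 → 8000 → 6400 → 5000 → 4000 — 2 2/3 stops dropped (darker).
Net so far: 4 stops darker. Aperture: f/6.3 → f/5.6 → f/5 → f/4.5 → f/4 → f/3.5 → f/3.2 → f/2.8 → f/2.5 → f/2.2 → f/2 → f/1.8 → f/1.6.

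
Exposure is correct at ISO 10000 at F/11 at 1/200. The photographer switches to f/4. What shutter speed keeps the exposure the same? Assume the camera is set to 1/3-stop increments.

Aperture: f/11 → f/10 → f/9 → f/8 → f/7.1 → f/6.3 → f/5.6 → f/5 → f/4.5 → f/4 — 3 stops wider (brighter).
Need 3 stops darker from the shutter speed: 1/200 → 1/250 → 1/320 → 1/400 → 1/500 → 1/640 → 1/800 → 1/1000 → 1/1250 → 1/1600.

1/1600s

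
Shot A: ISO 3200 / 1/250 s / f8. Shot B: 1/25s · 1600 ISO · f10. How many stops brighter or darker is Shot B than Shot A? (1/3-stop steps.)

1 2/3 stops brighter

Aperture: f/8 → f/9 → f/10 — 2/3 stop narrower (darker).
Shutter speed: 1/250 → 1/200 → 1/160 → 1/125 → 1/100 → 1/80 → 1/60 → 1/50 → 1/40 → 1/30 → 1/25 — 3 1/3 stops longer (brighter).
ISO: 3200 → 2500 → 2000 → 1600 — 1 stop dropped (darker).
Net: −2/3 +3 1/3 −1 = +1 2/3 stops.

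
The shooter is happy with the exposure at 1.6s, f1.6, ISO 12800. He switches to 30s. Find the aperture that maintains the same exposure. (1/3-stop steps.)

f/7.1

Shutter speed: 1.6 → 2 → 2.5 → 3.2 → 4 → 5 → 6 → 8 → 10 → 13 → 15 → 20 → 25 → 30 — 4 1/3 stops slower (brighter).
Need 4 1/3 stops darker from the aperture: f/1.6 → f/1.8 → f/2 → f/2.2 → f/2.5 → f/2.8 → f/3.2 → f/3.5 → f/4 → f/4.5 → f/5 → f/5.6 → f/6.3 → f/7.1.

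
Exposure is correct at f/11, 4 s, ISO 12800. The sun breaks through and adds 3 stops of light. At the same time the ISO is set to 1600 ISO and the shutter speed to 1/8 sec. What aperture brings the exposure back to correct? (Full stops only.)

f/2

Scene light: 3 stops brighter.
ISO: 12800 → 6400 → 3200 → 1600 — 3 stops lower (darker).
Shutter speed: 4 → 2 → 1 → 1/2 → 1/4 → 1/8 — 5 stops faster (darker).
Net so far: 5 stops darker. Aperture: f/11 → f/8 → f/5.6 → f/4 → f/2.8 → f/2.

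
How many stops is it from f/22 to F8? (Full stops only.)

f/22 → f/16 → f/11 → f/8 — count the steps: 3 stops.

3 stops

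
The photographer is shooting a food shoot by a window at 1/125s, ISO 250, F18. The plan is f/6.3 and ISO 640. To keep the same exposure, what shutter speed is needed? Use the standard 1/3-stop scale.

1/2500s

Aperture: f/18 → f/16 → f/14 → f/13 → f/11 → f/10 → f/9 → f/8 → f/7.1 → f/6.3 — 3 stops larger aperture (brighter).
ISO: 250 → 320 → 400 → 500 → 640 — 1 1/3 stops raised (brighter).
Net change so far: 4 1/3 stops brighter. Offset with the shutter speed: 1/125 → 1/160 → 1/200 → 1/250 → 1/320 → 1/400 → 1/500 → 1/640 → 1/800 → 1/1000 → 1/1250 → 1/1600 → 1/2000 → 1/2500.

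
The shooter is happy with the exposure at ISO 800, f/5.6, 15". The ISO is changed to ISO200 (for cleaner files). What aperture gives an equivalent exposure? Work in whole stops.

f/2.8

ISO: 800 → 400 → 200 — 2 stops dropped (darker).
Need 2 stops brighter from the aperture: f/5.6 → f/4 → f/2.8.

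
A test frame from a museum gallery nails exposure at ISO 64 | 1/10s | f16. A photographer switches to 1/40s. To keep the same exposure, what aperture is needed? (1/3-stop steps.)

Shutter speed: 1/10 → 1/13 → 1/15 → 1/20 → 1/25 → 1/30 → 1/40 — 2 stops shorter (darker).
Need 2 stops brighter from the aperture: f/16 → f/14 → f/13 → f/11 → f/10 → f/9 → f/8.

f/8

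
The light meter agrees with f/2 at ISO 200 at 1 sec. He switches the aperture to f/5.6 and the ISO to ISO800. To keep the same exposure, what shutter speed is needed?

2 s

Aperture: f/2 → f/2.8 → f/4 → f/5.6 — 3 stops stopped down (darker).
ISO: 200 → 400 → 800 — 2 stops higher (brighter).
Net change so far: 1 stop darker. Offset with the shutter speed: 1 → 2.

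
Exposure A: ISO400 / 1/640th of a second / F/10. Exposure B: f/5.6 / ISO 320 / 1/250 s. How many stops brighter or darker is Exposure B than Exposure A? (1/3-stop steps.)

2 2/3 stops brighter

Aperture: f/10 → f/9 → f/8 → f/7.1 → f/6.3 → f/5.6 — 1 2/3 stops opened up (brighter).
Shutter speed: 1/640 → 1/500 → 1/400 → 1/320 → 1/250 — 1 1/3 stops longer (brighter).
ISO: 400 → 320 — 1/3 stop lower (darker).
Net: +1 2/3 +1 1/3 −1/3 = +2 2/3 stops.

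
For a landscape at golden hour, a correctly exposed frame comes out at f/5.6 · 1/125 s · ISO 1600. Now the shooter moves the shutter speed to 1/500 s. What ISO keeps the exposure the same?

ISO 6400

Shutter speed: 1/125 → 1/250 → 1/500 — 2 stops shorter (darker).
Need 2 stops brighter from the ISO: 1600 → 3200 → 6400.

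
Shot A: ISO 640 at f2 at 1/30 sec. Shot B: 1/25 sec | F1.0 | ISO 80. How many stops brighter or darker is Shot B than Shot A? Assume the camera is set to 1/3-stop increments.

Aperture: f/2 → f/1.8 → f/1.6 → f/1.4 → f/1.2 → f/1.1 → f/1.0 — 2 stops opened up (brighter).
Shutter speed: 1/30 → 1/25 — 1/3 stop longer (brighter).
ISO: 640 → 500 → 400 → 320 → 250 → 200 → 160 → 125 → 100 → 80 — 3 stops lower (darker).
Net: +2 +1/3 −3 = −2/3 stops.

2/3 stop darker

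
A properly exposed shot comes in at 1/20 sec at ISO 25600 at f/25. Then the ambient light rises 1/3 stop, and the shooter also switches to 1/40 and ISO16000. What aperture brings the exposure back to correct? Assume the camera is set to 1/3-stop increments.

f/16

Scene light: 1/3 stop brighter.
Shutter speed: 1/20 → 1/25 → 1/30 → 1/40 — 1 stop shorter (darker).
ISO: 25600 → 20000 → 16000 — 2/3 stop dropped (darker).
Net so far: 1 1/3 stops darker. Aperture: f/25 → f/22 → f/20 → f/18 → f/16.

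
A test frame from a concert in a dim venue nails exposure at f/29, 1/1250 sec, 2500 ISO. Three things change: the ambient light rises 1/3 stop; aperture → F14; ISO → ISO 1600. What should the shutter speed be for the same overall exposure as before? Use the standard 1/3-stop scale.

1/4000s

Scene light: 1/3 stop brighter.
Aperture: f/29 → f/25 → f/22 → f/20 → f/18 → f/16 → f/14 — 2 stops opened up (brighter).
ISO: 2500 → 2000 → 1600 — 2/3 stop dropped (darker).
Net so far: 1 2/3 stops brighter. Shutter speed: 1/1250 → 1/1600 → 1/2000 → 1/2500 → 1/3200 → 1/4000.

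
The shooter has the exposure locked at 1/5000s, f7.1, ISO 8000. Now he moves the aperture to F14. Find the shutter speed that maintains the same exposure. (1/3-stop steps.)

1/1250s

Aperture: f/7.1 → f/8 → f/9 → f/10 → f/11 → f/13 → f/14 — 2 stops smaller aperture (darker).
Need 2 stops brighter from the shutter speed: 1/5000 → 1/4000 → 1/3200 → 1/2500 → 1/2000 → 1/1600 → 1/1250.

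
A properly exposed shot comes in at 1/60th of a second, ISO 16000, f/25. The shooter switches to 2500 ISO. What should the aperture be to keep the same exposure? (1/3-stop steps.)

ISO: 16000 → 12800 → 10000 → 8000 → 6400 → 5000 → 4000 → 3200 → 2500 — 2 2/3 stops dropped (darker).
Need 2 2/3 stops brighter from the aperture: f/25 → f/22 → f/20 → f/18 → f/16 → f/14 → f/13 → f/11 → f/10.

f/10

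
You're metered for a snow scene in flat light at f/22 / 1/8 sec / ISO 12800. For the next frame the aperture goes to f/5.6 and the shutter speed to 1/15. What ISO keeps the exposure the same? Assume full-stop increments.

Aperture: f/22 → f/16 → f/11 → f/8 → f/5.6 — 4 stops wider (brighter).
Shutter speed: 1/8 → 1/15 — 1 stop faster (darker).
Net change so far: 3 stops brighter. Offset with the ISO: 12800 → 6400 → 3200 → 1600.

ISO 1600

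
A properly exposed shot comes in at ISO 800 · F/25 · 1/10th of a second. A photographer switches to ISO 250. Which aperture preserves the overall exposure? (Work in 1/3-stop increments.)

f/14

ISO: 800 → 640 → 500 → 400 → 320 → 250 — 1 2/3 stops dropped (darker).
Need 1 2/3 stops brighter from the aperture: f/25 → f/22 → f/20 → f/18 → f/16 → f/14.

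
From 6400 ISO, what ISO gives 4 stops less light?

ISO: 6400 → 3200 → 1600 → 800 → 400 — 4 stops dropped (darker).

ISO 400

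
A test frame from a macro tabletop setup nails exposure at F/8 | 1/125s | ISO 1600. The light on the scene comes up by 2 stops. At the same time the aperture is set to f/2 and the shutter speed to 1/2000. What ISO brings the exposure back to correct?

ISO 400

Scene light: 2 stops brighter.
Aperture: f/8 → f/5.6 → f/4 → f/2.8 → f/2 — 4 stops opened up (brighter).
Shutter speed: 1/125 → 1/250 → 1/500 → 1/1000 → 1/2000 — 4 stops faster (darker).
Net so far: 2 stops brighter. ISO: 1600 → 800 → 400.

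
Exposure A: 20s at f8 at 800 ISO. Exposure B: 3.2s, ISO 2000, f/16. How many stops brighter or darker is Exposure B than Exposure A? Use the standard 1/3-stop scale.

3 1/3 stops darker

Aperture: f/8 → f/9 → f/10 → f/11 → f/13 → f/14 → f/16 — 2 stops smaller aperture (darker).
Shutter speed: 20 → 15 → 13 → 10 → 8 → 6 → 5 → 4 → 3.2 — 2 2/3 stops shorter (darker).
ISO: 800 → 1000 → 1250 → 1600 → 2000 — 1 1/3 stops raised (brighter).
Net: −2 −2 2/3 +1 1/3 = −3 1/3 stops.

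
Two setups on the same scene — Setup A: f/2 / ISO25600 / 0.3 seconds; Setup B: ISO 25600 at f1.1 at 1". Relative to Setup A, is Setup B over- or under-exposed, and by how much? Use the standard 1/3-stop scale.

Aperture: f/2 → f/1.8 → f/1.6 → f/1.4 → f/1.2 → f/1.1 — 1 2/3 stops larger aperture (brighter).
Shutter speed: 0.3 → 0.4 → 0.5 → 0.6 → 0.8 → 1 — 1 2/3 stops longer (brighter).
ISO: unchanged.
Net: +1 2/3 +1 2/3 = +3 1/3 stops.

3 1/3 stops brighter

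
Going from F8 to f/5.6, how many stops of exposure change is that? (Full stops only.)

f/8 → f/5.6 — count the steps: 1 stop.

1 stop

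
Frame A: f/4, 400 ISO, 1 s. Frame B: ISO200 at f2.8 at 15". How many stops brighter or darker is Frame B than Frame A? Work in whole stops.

4 stops brighter

Aperture: f/4 → f/2.8 — 1 stop larger aperture (brighter).
Shutter speed: 1 → 2 → 4 → 8 → 15 — 4 stops slower (brighter).
ISO: 400 → 200 — 1 stop dropped (darker).
Net: +1 +4 −1 = +4 stops.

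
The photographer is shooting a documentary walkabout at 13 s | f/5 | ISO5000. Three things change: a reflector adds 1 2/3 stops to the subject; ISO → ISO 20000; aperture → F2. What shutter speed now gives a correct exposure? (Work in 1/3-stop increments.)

Scene light: 1 2/3 stops brighter.
ISO: 5000 → 6400 → 8000 → 10000 → 12800 → 16000 → 20000 — 2 stops higher (brighter).
Aperture: f/5 → f/4.5 → f/4 → f/3.5 → f/3.2 → f/2.8 → f/2.5 → f/2.2 → f/2 — 2 2/3 stops opened up (brighter).
Net so far: 6 1/3 stops brighter. Shutter speed: 13 → 10 → 8 → 6 → 5 → 4 → 3.2 → 2.5 → 2 → 1.6 → 1.3 → 1 → 0.8 → 0.6 → 0.5 → 0.4 → 0.3 → 1/4 → 1/5 → 1/6.

1/6s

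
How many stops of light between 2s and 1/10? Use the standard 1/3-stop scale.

2 → 1.6 → 1.3 → 1 → 0.8 → 0.6 → 0.5 → 0.4 → 0.3 → 1/4 → 1/5 → 1/6 → 1/8 → 1/10 — count the steps: 13 third-stops = 4 1/3 stops.

4 1/3 stops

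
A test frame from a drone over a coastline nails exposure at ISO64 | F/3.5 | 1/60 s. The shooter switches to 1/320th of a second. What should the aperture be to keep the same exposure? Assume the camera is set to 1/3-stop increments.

Shutter speed: 1/60 → 1/80 → 1/100 → 1/125 → 1/160 → 1/200 → 1/250 → 1/320 — 2 1/3 stops shorter (darker).
Need 2 1/3 stops brighter from the aperture: f/3.5 → f/3.2 → f/2.8 → f/2.5 → f/2.2 → f/2 → f/1.8 → f/1.6.

f/1.6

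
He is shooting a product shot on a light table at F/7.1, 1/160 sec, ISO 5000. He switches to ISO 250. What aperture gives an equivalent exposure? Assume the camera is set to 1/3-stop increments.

f/1.6

ISO: 5000 → 4000 → 3200 → 2500 → 2000 → 1600 → 1250 → 1000 → 800 → 640 → 500 → 400 → 320 → 250 — 4 1/3 stops lower (darker).
Need 4 1/3 stops brighter from the aperture: f/7.1 → f/6.3 → f/5.6 → f/5 → f/4.5 → f/4 → f/3.5 → f/3.2 → f/2.8 → f/2.5 → f/2.2 → f/2 → f/1.8 → f/1.6.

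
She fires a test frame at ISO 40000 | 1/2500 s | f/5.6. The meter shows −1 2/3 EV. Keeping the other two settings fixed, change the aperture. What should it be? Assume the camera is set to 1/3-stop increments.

f/3.2

Underexposed by 1 2/3 stops → need 1 2/3 stops brighter.
Aperture: f/5.6 → f/5 → f/4.5 → f/4 → f/3.5 → f/3.2.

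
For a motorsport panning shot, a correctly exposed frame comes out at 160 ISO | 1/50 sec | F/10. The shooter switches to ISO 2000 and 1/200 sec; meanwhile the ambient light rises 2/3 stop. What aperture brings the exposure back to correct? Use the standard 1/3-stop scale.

Scene light: 2/3 stop brighter.
ISO: 160 → 200 → 250 → 320 → 400 → 500 → 640 → 800 → 1000 → 1250 → 1600 → 2000 — 3 2/3 stops higher (brighter).
Shutter speed: 1/50 → 1/60 → 1/80 → 1/100 → 1/125 → 1/160 → 1/200 — 2 stops shorter (darker).
Net so far: 2 1/3 stops brighter. Aperture: f/10 → f/11 → f/13 → f/14 → f/16 → f/18 → f/20 → f/22.

f/22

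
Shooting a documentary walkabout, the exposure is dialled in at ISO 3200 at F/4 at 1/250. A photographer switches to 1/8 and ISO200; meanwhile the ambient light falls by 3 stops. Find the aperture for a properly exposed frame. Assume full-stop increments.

f/2

Scene light: 3 stops darker.
Shutter speed: 1/250 → 1/125 → 1/60 → 1/30 → 1/15 → 1/8 — 5 stops slower (brighter).
ISO: 3200 → 1600 → 800 → 400 → 200 — 4 stops lower (darker).
Net so far: 2 stops darker. Aperture: f/4 → f/2.8 → f/2.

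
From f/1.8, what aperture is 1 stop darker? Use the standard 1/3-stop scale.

Aperture: f/1.8 → f/2 → f/2.2 → f/2.5 — 1 stop smaller aperture (darker).

f/2.5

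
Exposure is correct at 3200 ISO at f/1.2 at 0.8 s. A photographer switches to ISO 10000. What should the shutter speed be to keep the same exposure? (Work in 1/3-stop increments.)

ISO: 3200 → 4000 → 5000 → 6400 → 8000 → 10000 — 1 2/3 stops raised (brighter).
Need 1 2/3 stops darker from the shutter speed: 0.8 → 0.6 → 0.5 → 0.4 → 0.3 → 1/4.

1/4s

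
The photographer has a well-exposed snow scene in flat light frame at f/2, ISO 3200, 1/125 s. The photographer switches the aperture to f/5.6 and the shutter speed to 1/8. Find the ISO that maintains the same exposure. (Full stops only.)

Aperture: f/2 → f/2.8 → f/4 → f/5.6 — 3 stops stopped down (darker).
Shutter speed: 1/125 → 1/60 → 1/30 → 1/15 → 1/8 — 4 stops slower (brighter).
Net change so far: 1 stop brighter. Offset with the ISO: 3200 → 1600.

ISO 1600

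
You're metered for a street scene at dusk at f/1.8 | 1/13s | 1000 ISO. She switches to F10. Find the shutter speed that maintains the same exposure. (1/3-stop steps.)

2.5 s

Aperture: f/1.8 → f/2 → f/2.2 → f/2.5 → f/2.8 → f/3.2 → f/3.5 → f/4 → f/4.5 → f/5 → f/5.6 → f/6.3 → f/7.1 → f/8 → f/9 → f/10 — 5 stops narrower (darker).
Need 5 stops brighter from the shutter speed: 1/13 → 1/10 → 1/8 → 1/6 → 1/5 → 1/4 → 0.3 → 0.4 → 0.5 → 0.6 → 0.8 → 1 → 1.3 → 1.6 → 2 → 2.5.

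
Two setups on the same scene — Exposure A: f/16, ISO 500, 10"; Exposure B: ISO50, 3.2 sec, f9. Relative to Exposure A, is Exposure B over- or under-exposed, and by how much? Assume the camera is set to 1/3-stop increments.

3 1/3 stops darker

Aperture: f/16 → f/14 → f/13 → f/11 → f/10 → f/9 — 1 2/3 stops larger aperture (brighter).
Shutter speed: 10 → 8 → 6 → 5 → 4 → 3.2 — 1 2/3 stops faster (darker).
ISO: 500 → 400 → 320 → 250 → 200 → 160 → 125 → 100 → 80 → 64 → 50 — 3 1/3 stops lower (darker).
Net: +1 2/3 −1 2/3 −3 1/3 = −3 1/3 stops.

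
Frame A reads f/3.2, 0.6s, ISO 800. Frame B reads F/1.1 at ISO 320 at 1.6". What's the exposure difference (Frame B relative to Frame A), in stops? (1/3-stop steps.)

Aperture: f/3.2 → f/2.8 → f/2.5 → f/2.2 → f/2 → f/1.8 → f/1.6 → f/1.4 → f/1.2 → f/1.1 — 3 stops wider (brighter).
Shutter speed: 0.6 → 0.8 → 1 → 1.3 → 1.6 — 1 1/3 stops longer (brighter).
ISO: 800 → 640 → 500 → 400 → 320 — 1 1/3 stops lower (darker).
Net: +3 +1 1/3 −1 1/3 = +3 stops.

3 stops brighter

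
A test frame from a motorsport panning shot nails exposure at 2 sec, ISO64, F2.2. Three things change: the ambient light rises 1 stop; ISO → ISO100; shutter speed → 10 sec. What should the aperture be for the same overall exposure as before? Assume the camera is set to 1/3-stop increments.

f/9

Scene light: 1 stop brighter.
ISO: 64 → 80 → 100 — 2/3 stop raised (brighter).
Shutter speed: 2 → 2.5 → 3.2 → 4 → 5 → 6 → 8 → 10 — 2 1/3 stops longer (brighter).
Net so far: 4 stops brighter. Aperture: f/2.2 → f/2.5 → f/2.8 → f/3.2 → f/3.5 → f/4 → f/4.5 → f/5 → f/5.6 → f/6.3 → f/7.1 → f/8 → f/9.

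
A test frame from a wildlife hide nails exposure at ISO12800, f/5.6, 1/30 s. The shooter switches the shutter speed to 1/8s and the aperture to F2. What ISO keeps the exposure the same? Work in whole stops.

ISO 400

Shutter speed: 1/30 → 1/15 → 1/8 — 2 stops longer (brighter).
Aperture: f/5.6 → f/4 → f/2.8 → f/2 — 3 stops wider (brighter).
Net change so far: 5 stops brighter. Offset with the ISO: 12800 → 6400 → 3200 → 1600 → 800 → 400.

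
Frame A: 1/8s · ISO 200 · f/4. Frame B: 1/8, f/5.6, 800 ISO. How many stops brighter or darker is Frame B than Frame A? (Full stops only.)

Aperture: f/4 → f/5.6 — 1 stop narrower (darker).
Shutter speed: unchanged.
ISO: 200 → 400 → 800 — 2 stops raised (brighter).
Net: −1 +2 = +1 stop.

1 stop brighter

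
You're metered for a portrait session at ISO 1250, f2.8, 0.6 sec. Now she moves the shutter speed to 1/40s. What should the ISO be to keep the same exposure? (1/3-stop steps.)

Shutter speed: 0.6 → 0.5 → 0.4 → 0.3 → 1/4 → 1/5 → 1/6 → 1/8 → 1/10 → 1/13 → 1/15 → 1/20 → 1/25 → 1/30 → 1/40 — 4 2/3 stops shorter (darker).
Need 4 2/3 stops brighter from the ISO: 1250 → 1600 → 2000 → 2500 → 3200 → 4000 → 5000 → 6400 → 8000 → 10000 → 12800 → 16000 → 20000 → 25600 → 32000.

ISO 32000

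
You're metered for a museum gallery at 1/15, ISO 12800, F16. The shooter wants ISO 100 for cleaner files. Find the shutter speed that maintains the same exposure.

ISO: 12800 → 6400 → 3200 → 1600 → 800 → 400 → 200 → 100 — 7 stops dropped (darker).
Need 7 stops brighter from the shutter speed: 1/15 → 1/8 → 1/4 → 1/2 → 1 → 2 → 4 → 8.

8 s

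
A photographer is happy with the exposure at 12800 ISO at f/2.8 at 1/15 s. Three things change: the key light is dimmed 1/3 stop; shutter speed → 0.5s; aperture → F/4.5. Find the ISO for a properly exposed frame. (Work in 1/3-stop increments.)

ISO 5000

Scene light: 1/3 stop darker.
Shutter speed: 1/15 → 1/13 → 1/10 → 1/8 → 1/6 → 1/5 → 1/4 → 0.3 → 0.4 → 0.5 — 3 stops longer (brighter).
Aperture: f/2.8 → f/3.2 → f/3.5 → f/4 → f/4.5 — 1 1/3 stops smaller aperture (darker).
Net so far: 1 1/3 stops brighter. ISO: 12800 → 10000 → 8000 → 6400 → 5000.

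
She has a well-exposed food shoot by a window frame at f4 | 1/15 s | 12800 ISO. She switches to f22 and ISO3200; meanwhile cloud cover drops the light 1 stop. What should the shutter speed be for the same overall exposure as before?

Scene light: 1 stop darker.
Aperture: f/4 → f/5.6 → f/8 → f/11 → f/16 → f/22 — 5 stops smaller aperture (darker).
ISO: 12800 → 6400 → 3200 — 2 stops dropped (darker).
Net so far: 8 stops darker. Shutter speed: 1/15 → 1/8 → 1/4 → 1/2 → 1 → 2 → 4 → 8 → 15.

15 s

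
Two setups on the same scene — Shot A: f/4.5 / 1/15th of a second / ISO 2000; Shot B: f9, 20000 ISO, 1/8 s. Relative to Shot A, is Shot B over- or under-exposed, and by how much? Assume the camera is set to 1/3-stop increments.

Aperture: f/4.5 → f/5 → f/5.6 → f/6.3 → f/7.1 → f/8 → f/9 — 2 stops smaller aperture (darker).
Shutter speed: 1/15 → 1/13 → 1/10 → 1/8 — 1 stop slower (brighter).
ISO: 2000 → 2500 → 3200 → 4000 → 5000 → 6400 → 8000 → 10000 → 12800 → 16000 → 20000 — 3 1/3 stops higher (brighter).
Net: −2 +1 +3 1/3 = +2 1/3 stops.

2 1/3 stops brighter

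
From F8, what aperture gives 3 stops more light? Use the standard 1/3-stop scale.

Aperture: f/8 → f/7.1 → f/6.3 → f/5.6 → f/5 → f/4.5 → f/4 → f/3.5 → f/3.2 → f/2.8 — 3 stops opened up (brighter).

f/2.8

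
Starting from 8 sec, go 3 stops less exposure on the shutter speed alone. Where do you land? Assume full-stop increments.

1 s

Shutter speed: 8 → 4 → 2 → 1 — 3 stops faster (darker).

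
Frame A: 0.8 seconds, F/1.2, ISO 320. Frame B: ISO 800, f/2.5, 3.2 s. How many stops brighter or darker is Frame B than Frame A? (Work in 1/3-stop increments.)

Aperture: f/1.2 → f/1.4 → f/1.6 → f/1.8 → f/2 → f/2.2 → f/2.5 — 2 stops smaller aperture (darker).
Shutter speed: 0.8 → 1 → 1.3 → 1.6 → 2 → 2.5 → 3.2 — 2 stops longer (brighter).
ISO: 320 → 400 → 500 → 640 → 800 — 1 1/3 stops higher (brighter).
Net: −2 +2 +1 1/3 = +1 1/3 stops.

1 1/3 stops brighter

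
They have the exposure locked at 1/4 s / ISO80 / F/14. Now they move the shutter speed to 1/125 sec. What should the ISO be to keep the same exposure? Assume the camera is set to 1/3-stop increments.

Shutter speed: 1/4 → 1/5 → 1/6 → 1/8 → 1/10 → 1/13 → 1/15 → 1/20 → 1/25 → 1/30 → 1/40 → 1/50 → 1/60 → 1/80 → 1/100 → 1/125 — 5 stops shorter (darker).
Need 5 stops brighter from the ISO: 80 → 100 → 125 → 160 → 200 → 250 → 320 → 400 → 500 → 640 → 800 → 1000 → 1250 → 1600 → 2000 → 2500.

ISO 2500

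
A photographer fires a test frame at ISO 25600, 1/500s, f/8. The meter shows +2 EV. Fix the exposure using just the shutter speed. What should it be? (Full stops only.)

Overexposed by 2 stops → need 2 stops darker.
Shutter speed: 1/500 → 1/1000 → 1/2000.

1/2000s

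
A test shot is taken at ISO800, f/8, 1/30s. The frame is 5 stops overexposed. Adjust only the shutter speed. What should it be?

Overexposed by 5 stops → need 5 stops darker.
Shutter speed: 1/30 → 1/60 → 1/125 → 1/250 → 1/500 → 1/1000.

1/1000s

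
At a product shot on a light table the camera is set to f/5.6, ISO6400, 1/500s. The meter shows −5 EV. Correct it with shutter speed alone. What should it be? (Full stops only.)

Underexposed by 5 stops → need 5 stops brighter.
Shutter speed: 1/500 → 1/250 → 1/125 → 1/60 → 1/30 → 1/15.

1/15s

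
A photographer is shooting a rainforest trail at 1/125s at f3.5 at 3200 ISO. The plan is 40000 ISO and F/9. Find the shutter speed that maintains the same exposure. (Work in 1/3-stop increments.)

1/250s

ISO: 3200 → 4000 → 5000 → 6400 → 8000 → 10000 → 12800 → 16000 → 20000 → 25600 → 32000 → 40000 — 3 2/3 stops raised (brighter).
Aperture: f/3.5 → f/4 → f/4.5 → f/5 → f/5.6 → f/6.3 → f/7.1 → f/8 → f/9 — 2 2/3 stops narrower (darker).
Net change so far: 1 stop brighter. Offset with the shutter speed: 1/125 → 1/160 → 1/200 → 1/250.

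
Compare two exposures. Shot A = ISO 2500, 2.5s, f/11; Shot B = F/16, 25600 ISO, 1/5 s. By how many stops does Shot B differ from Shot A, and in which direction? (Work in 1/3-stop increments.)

1 1/3 stops darker

Aperture: f/11 → f/13 → f/14 → f/16 — 1 stop stopped down (darker).
Shutter speed: 2.5 → 2 → 1.6 → 1.3 → 1 → 0.8 → 0.6 → 0.5 → 0.4 → 0.3 → 1/4 → 1/5 — 3 2/3 stops faster (darker).
ISO: 2500 → 3200 → 4000 → 5000 → 6400 → 8000 → 10000 → 12800 → 16000 → 20000 → 25600 — 3 1/3 stops raised (brighter).
Net: −1 −3 2/3 +3 1/3 = −1 1/3 stops.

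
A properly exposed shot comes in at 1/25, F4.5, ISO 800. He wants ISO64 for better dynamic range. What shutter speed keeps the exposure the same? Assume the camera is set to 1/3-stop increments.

ISO: 800 → 640 → 500 → 400 → 320 → 250 → 200 → 160 → 125 → 100 → 80 → 64 — 3 2/3 stops lower (darker).
Need 3 2/3 stops brighter from the shutter speed: 1/25 → 1/20 → 1/15 → 1/13 → 1/10 → 1/8 → 1/6 → 1/5 → 1/4 → 0.3 → 0.4 → 0.5.

0.5 s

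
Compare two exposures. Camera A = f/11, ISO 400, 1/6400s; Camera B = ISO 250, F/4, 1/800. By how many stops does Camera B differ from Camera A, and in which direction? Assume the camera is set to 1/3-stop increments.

5 1/3 stops brighter

Aperture: f/11 → f/10 → f/9 → f/8 → f/7.1 → f/6.3 → f/5.6 → f/5 → f/4.5 → f/4 — 3 stops larger aperture (brighter).
Shutter speed: 1/6400 → 1/5000 → 1/4000 → 1/3200 → 1/2500 → 1/2000 → 1/1600 → 1/1250 → 1/1000 → 1/800 — 3 stops longer (brighter).
ISO: 400 → 320 → 250 — 2/3 stop lower (darker).
Net: +3 +3 −2/3 = +5 1/3 stops.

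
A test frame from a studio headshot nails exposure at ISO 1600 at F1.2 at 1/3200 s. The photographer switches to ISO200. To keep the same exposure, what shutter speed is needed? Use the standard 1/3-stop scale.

1/400s

ISO: 1600 → 1250 → 1000 → 800 → 640 → 500 → 400 → 320 → 250 → 200 — 3 stops lower (darker).
Need 3 stops brighter from the shutter speed: 1/3200 → 1/2500 → 1/2000 → 1/1600 → 1/1250 → 1/1000 → 1/800 → 1/640 → 1/500 → 1/400.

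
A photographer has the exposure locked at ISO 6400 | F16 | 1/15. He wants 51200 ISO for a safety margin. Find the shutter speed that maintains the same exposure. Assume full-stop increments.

ISO: 6400 → 12800 → 25600 → 51200 — 3 stops higher (brighter).
Need 3 stops darker from the shutter speed: 1/15 → 1/30 → 1/60 → 1/125.

1/125s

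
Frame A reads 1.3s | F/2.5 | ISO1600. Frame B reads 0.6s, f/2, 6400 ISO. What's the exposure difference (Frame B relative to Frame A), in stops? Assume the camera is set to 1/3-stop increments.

Aperture: f/2.5 → f/2.2 → f/2 — 2/3 stop wider (brighter).
Shutter speed: 1.3 → 1 → 0.8 → 0.6 — 1 stop faster (darker).
ISO: 1600 → 2000 → 2500 → 3200 → 4000 → 5000 → 6400 — 2 stops higher (brighter).
Net: +2/3 −1 +2 = +1 2/3 stops.

1 2/3 stops brighter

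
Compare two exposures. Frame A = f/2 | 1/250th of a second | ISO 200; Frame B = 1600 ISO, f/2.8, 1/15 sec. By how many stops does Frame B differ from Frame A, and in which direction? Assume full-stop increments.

6 stops brighter

Aperture: f/2 → f/2.8 — 1 stop smaller aperture (darker).
Shutter speed: 1/250 → 1/125 → 1/60 → 1/30 → 1/15 — 4 stops longer (brighter).
ISO: 200 → 400 → 800 → 1600 — 3 stops higher (brighter).
Net: −1 +4 +3 = +6 stops.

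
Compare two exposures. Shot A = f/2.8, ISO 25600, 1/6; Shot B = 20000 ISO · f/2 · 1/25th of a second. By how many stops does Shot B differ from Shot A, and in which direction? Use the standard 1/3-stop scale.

1 1/3 stops darker

Aperture: f/2.8 → f/2.5 → f/2.2 → f/2 — 1 stop larger aperture (brighter).
Shutter speed: 1/6 → 1/8 → 1/10 → 1/13 → 1/15 → 1/20 → 1/25 — 2 stops faster (darker).
ISO: 25600 → 20000 — 1/3 stop lower (darker).
Net: +1 −2 −1/3 = −1 1/3 stops.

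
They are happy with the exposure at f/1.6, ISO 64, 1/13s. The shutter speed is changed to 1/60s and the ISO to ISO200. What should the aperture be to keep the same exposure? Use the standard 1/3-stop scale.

Shutter speed: 1/13 → 1/15 → 1/20 → 1/25 → 1/30 → 1/40 → 1/50 → 1/60 — 2 1/3 stops shorter (darker).
ISO: 64 → 80 → 100 → 125 → 160 → 200 — 1 2/3 stops higher (brighter).
Net change so far: 2/3 stop darker. Offset with the aperture: f/1.6 → f/1.4 → f/1.2.

f/1.2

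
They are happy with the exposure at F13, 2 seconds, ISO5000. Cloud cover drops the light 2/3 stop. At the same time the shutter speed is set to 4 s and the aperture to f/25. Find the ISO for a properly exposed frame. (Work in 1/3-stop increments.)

ISO 16000

Scene light: 2/3 stop darker.
Shutter speed: 2 → 2.5 → 3.2 → 4 — 1 stop slower (brighter).
Aperture: f/13 → f/14 → f/16 → f/18 → f/20 → f/22 → f/25 — 2 stops narrower (darker).
Net so far: 1 2/3 stops darker. ISO: 5000 → 6400 → 8000 → 10000 → 12800 → 16000.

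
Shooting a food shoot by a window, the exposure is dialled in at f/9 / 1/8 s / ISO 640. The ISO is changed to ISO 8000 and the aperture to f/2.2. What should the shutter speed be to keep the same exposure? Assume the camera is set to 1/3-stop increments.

ISO: 640 → 800 → 1000 → 1250 → 1600 → 2000 → 2500 → 3200 → 4000 → 5000 → 6400 → 8000 — 3 2/3 stops higher (brighter).
Aperture: f/9 → f/8 → f/7.1 → f/6.3 → f/5.6 → f/5 → f/4.5 → f/4 → f/3.5 → f/3.2 → f/2.8 → f/2.5 → f/2.2 — 4 stops larger aperture (brighter).
Net change so far: 7 2/3 stops brighter. Offset with the shutter speed: 1/8 → 1/10 → 1/13 → 1/15 → 1/20 → 1/25 → 1/30 → 1/40 → 1/50 → 1/60 → 1/80 → 1/100 → 1/125 → 1/160 → 1/200 → 1/250 → 1/320 → 1/400 → 1/500 → 1/640 → 1/800 → 1/1000 → 1/1250 → 1/1600.

1/1600s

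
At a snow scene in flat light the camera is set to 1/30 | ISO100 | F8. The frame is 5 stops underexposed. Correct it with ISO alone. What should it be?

Underexposed by 5 stops → need 5 stops brighter.
ISO: 100 → 200 → 400 → 800 → 1600 → 3200.

ISO 3200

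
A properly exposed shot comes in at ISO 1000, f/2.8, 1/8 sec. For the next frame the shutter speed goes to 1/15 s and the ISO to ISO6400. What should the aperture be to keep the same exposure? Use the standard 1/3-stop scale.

f/5

Shutter speed: 1/8 → 1/10 → 1/13 → 1/15 — 1 stop faster (darker).
ISO: 1000 → 1250 → 1600 → 2000 → 2500 → 3200 → 4000 → 5000 → 6400 — 2 2/3 stops higher (brighter).
Net change so far: 1 2/3 stops brighter. Offset with the aperture: f/2.8 → f/3.2 → f/3.5 → f/4 → f/4.5 → f/5.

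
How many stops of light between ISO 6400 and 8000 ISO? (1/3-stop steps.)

6400 → 8000 — count the steps: 1 third-stops = 1/3 stop.

1/3 stop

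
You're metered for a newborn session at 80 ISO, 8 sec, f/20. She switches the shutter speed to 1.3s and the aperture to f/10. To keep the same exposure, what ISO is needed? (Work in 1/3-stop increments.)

ISO 125

Shutter speed: 8 → 6 → 5 → 4 → 3.2 → 2.5 → 2 → 1.6 → 1.3 — 2 2/3 stops shorter (darker).
Aperture: f/20 → f/18 → f/16 → f/14 → f/13 → f/11 → f/10 — 2 stops larger aperture (brighter).
Net change so far: 2/3 stop darker. Offset with the ISO: 80 → 100 → 125.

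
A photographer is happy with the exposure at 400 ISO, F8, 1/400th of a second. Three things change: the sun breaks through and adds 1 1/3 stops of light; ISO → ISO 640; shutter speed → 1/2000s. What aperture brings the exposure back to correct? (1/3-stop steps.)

f/7.1

Scene light: 1 1/3 stops brighter.
ISO: 400 → 500 → 640 — 2/3 stop higher (brighter).
Shutter speed: 1/400 → 1/500 → 1/640 → 1/800 → 1/1000 → 1/1250 → 1/1600 → 1/2000 — 2 1/3 stops faster (darker).
Net so far: 1/3 stop darker. Aperture: f/8 → f/7.1.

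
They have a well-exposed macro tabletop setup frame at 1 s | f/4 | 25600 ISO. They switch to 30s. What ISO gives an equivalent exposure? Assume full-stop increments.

Shutter speed: 1 → 2 → 4 → 8 → 15 → 30 — 5 stops longer (brighter).
Need 5 stops darker from the ISO: 25600 → 12800 → 6400 → 3200 → 1600 → 800.

ISO 800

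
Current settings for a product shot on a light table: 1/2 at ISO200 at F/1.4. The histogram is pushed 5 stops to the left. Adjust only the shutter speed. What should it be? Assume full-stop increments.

15 s

Underexposed by 5 stops → need 5 stops brighter.
Shutter speed: 1/2 → 1 → 2 → 4 → 8 → 15.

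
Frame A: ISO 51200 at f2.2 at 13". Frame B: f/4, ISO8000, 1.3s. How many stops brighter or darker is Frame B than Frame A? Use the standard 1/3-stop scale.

Aperture: f/2.2 → f/2.5 → f/2.8 → f/3.2 → f/3.5 → f/4 — 1 2/3 stops narrower (darker).
Shutter speed: 13 → 10 → 8 → 6 → 5 → 4 → 3.2 → 2.5 → 2 → 1.6 → 1.3 — 3 1/3 stops faster (darker).
ISO: 51200 → 40000 → 32000 → 25600 → 20000 → 16000 → 12800 → 10000 → 8000 — 2 2/3 stops lower (darker).
Net: −1 2/3 −3 1/3 −2 2/3 = −7 2/3 stops.

7 2/3 stops darker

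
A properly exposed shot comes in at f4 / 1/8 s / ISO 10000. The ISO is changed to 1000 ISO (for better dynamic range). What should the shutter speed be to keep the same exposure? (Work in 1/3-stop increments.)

1.3 s

ISO: 10000 → 8000 → 6400 → 5000 → 4000 → 3200 → 2500 → 2000 → 1600 → 1250 → 1000 — 3 1/3 stops dropped (darker).
Need 3 1/3 stops brighter from the shutter speed: 1/8 → 1/6 → 1/5 → 1/4 → 0.3 → 0.4 → 0.5 → 0.6 → 0.8 → 1 → 1.3.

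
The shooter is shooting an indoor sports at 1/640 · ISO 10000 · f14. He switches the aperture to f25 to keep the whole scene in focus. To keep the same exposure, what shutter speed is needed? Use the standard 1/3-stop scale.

1/200s

Aperture: f/14 → f/16 → f/18 → f/20 → f/22 → f/25 — 1 2/3 stops stopped down (darker).
Need 1 2/3 stops brighter from the shutter speed: 1/640 → 1/500 → 1/400 → 1/320 → 1/250 → 1/200.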